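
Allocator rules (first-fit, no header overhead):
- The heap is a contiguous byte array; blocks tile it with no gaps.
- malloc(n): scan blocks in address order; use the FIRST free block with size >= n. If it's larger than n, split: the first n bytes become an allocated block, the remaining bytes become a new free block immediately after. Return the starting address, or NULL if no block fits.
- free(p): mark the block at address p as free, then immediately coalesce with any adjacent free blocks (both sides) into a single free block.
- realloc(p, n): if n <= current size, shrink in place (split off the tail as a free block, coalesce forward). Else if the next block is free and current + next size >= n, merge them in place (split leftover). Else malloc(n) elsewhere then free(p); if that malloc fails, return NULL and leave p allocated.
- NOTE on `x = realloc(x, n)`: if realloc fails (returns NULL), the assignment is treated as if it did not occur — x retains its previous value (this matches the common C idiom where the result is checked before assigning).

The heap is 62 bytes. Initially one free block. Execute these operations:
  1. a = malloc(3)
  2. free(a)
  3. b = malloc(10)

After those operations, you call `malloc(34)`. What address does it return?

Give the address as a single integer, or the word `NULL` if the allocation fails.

Answer: 10

Derivation:
Op 1: a = malloc(3) -> a = 0; heap: [0-2 ALLOC][3-61 FREE]
Op 2: free(a) -> (freed a); heap: [0-61 FREE]
Op 3: b = malloc(10) -> b = 0; heap: [0-9 ALLOC][10-61 FREE]
malloc(34): first-fit scan over [0-9 ALLOC][10-61 FREE] -> 10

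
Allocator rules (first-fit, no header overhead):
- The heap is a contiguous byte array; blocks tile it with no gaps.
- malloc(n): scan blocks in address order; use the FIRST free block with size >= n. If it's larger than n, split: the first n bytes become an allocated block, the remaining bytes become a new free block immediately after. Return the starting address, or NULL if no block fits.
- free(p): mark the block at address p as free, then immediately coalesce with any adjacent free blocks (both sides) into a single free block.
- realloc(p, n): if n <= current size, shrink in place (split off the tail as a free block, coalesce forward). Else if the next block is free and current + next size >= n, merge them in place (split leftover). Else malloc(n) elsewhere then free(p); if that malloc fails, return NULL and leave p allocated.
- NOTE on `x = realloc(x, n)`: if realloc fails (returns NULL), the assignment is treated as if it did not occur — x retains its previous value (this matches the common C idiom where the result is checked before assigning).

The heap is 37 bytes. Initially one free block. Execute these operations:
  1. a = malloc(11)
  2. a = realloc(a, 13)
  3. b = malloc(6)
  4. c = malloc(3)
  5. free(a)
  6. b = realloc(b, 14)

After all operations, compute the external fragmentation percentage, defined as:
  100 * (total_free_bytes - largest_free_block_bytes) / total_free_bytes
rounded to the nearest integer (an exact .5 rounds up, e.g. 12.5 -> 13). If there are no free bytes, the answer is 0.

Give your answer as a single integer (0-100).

Op 1: a = malloc(11) -> a = 0; heap: [0-10 ALLOC][11-36 FREE]
Op 2: a = realloc(a, 13) -> a = 0; heap: [0-12 ALLOC][13-36 FREE]
Op 3: b = malloc(6) -> b = 13; heap: [0-12 ALLOC][13-18 ALLOC][19-36 FREE]
Op 4: c = malloc(3) -> c = 19; heap: [0-12 ALLOC][13-18 ALLOC][19-21 ALLOC][22-36 FREE]
Op 5: free(a) -> (freed a); heap: [0-12 FREE][13-18 ALLOC][19-21 ALLOC][22-36 FREE]
Op 6: b = realloc(b, 14) -> b = 22; heap: [0-18 FREE][19-21 ALLOC][22-35 ALLOC][36-36 FREE]
Free blocks: [19 1] total_free=20 largest=19 -> 100*(20-19)/20 = 100/20 = 5

Answer: 5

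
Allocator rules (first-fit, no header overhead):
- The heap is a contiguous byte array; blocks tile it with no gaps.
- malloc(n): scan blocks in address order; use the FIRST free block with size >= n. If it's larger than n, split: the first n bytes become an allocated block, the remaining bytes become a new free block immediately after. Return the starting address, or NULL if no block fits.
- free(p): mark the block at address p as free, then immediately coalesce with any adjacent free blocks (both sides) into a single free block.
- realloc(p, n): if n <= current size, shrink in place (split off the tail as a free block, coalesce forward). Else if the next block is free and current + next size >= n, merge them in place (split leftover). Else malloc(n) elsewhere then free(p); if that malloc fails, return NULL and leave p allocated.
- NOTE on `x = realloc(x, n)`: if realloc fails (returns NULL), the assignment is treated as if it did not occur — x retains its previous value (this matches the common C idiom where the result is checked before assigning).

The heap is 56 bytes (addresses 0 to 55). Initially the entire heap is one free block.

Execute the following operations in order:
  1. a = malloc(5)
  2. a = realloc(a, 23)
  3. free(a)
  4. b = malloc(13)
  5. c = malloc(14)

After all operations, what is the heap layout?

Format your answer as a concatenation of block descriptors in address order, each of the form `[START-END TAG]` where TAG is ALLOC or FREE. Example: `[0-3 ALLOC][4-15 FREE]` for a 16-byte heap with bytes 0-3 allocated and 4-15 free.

Answer: [0-12 ALLOC][13-26 ALLOC][27-55 FREE]

Derivation:
Op 1: a = malloc(5) -> a = 0; heap: [0-4 ALLOC][5-55 FREE]
Op 2: a = realloc(a, 23) -> a = 0; heap: [0-22 ALLOC][23-55 FREE]
Op 3: free(a) -> (freed a); heap: [0-55 FREE]
Op 4: b = malloc(13) -> b = 0; heap: [0-12 ALLOC][13-55 FREE]
Op 5: c = malloc(14) -> c = 13; heap: [0-12 ALLOC][13-26 ALLOC][27-55 FREE]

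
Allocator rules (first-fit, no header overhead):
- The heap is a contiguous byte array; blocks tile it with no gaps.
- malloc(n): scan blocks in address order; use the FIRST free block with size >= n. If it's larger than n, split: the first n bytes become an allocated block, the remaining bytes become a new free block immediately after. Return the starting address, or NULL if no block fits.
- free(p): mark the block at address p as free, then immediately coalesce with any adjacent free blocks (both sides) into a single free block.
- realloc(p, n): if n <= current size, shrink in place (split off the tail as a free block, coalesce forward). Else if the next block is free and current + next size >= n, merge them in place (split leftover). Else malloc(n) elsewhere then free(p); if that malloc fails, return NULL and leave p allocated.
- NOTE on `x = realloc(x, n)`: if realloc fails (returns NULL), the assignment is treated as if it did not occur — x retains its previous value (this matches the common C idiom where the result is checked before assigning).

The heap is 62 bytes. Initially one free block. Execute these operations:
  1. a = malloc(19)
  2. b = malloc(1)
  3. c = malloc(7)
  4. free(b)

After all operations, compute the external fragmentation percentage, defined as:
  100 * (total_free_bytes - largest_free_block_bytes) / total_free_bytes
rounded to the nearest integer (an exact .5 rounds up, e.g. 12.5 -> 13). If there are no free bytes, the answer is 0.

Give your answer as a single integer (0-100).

Answer: 3

Derivation:
Op 1: a = malloc(19) -> a = 0; heap: [0-18 ALLOC][19-61 FREE]
Op 2: b = malloc(1) -> b = 19; heap: [0-18 ALLOC][19-19 ALLOC][20-61 FREE]
Op 3: c = malloc(7) -> c = 20; heap: [0-18 ALLOC][19-19 ALLOC][20-26 ALLOC][27-61 FREE]
Op 4: free(b) -> (freed b); heap: [0-18 ALLOC][19-19 FREE][20-26 ALLOC][27-61 FREE]
Free blocks: [1 35] total_free=36 largest=35 -> 100*(36-35)/36 = 100/36 ≈ 2.778 -> rounds to 3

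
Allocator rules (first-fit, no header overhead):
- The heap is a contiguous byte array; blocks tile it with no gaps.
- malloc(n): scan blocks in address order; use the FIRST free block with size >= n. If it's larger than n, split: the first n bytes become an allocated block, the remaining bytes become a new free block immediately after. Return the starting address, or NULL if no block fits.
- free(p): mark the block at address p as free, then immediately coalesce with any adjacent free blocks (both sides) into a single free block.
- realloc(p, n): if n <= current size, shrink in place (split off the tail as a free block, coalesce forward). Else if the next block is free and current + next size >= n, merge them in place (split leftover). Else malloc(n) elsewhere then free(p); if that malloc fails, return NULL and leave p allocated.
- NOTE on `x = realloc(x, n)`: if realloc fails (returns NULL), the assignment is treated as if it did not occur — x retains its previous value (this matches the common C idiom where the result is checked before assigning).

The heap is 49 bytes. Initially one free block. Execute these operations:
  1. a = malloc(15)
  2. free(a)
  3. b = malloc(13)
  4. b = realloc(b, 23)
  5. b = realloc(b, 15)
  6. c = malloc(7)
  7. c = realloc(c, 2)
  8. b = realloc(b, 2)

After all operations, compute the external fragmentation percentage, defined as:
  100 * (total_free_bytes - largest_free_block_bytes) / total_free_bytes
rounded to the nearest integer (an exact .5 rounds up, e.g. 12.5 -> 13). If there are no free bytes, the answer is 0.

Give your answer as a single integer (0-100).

Answer: 29

Derivation:
Op 1: a = malloc(15) -> a = 0; heap: [0-14 ALLOC][15-48 FREE]
Op 2: free(a) -> (freed a); heap: [0-48 FREE]
Op 3: b = malloc(13) -> b = 0; heap: [0-12 ALLOC][13-48 FREE]
Op 4: b = realloc(b, 23) -> b = 0; heap: [0-22 ALLOC][23-48 FREE]
Op 5: b = realloc(b, 15) -> b = 0; heap: [0-14 ALLOC][15-48 FREE]
Op 6: c = malloc(7) -> c = 15; heap: [0-14 ALLOC][15-21 ALLOC][22-48 FREE]
Op 7: c = realloc(c, 2) -> c = 15; heap: [0-14 ALLOC][15-16 ALLOC][17-48 FREE]
Op 8: b = realloc(b, 2) -> b = 0; heap: [0-1 ALLOC][2-14 FREE][15-16 ALLOC][17-48 FREE]
Free blocks: [13 32] total_free=45 largest=32 -> 100*(45-32)/45 = 1300/45 ≈ 28.889 -> rounds to 29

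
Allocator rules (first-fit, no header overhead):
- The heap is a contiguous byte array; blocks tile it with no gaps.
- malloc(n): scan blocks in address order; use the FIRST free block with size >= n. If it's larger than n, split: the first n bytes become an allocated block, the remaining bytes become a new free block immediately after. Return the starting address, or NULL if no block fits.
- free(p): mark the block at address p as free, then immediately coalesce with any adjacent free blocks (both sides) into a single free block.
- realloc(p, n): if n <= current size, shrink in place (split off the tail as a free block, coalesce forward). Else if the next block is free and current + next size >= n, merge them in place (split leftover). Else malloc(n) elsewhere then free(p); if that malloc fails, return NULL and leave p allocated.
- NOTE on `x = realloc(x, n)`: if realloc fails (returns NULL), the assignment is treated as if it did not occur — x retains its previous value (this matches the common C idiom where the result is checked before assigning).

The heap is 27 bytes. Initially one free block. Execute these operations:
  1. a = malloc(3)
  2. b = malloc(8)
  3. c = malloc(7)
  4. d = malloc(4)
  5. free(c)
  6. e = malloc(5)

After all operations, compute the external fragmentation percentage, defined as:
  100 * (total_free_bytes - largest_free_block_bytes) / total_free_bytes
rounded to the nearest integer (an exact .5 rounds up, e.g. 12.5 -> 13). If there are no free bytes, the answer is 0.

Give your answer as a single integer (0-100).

Answer: 29

Derivation:
Op 1: a = malloc(3) -> a = 0; heap: [0-2 ALLOC][3-26 FREE]
Op 2: b = malloc(8) -> b = 3; heap: [0-2 ALLOC][3-10 ALLOC][11-26 FREE]
Op 3: c = malloc(7) -> c = 11; heap: [0-2 ALLOC][3-10 ALLOC][11-17 ALLOC][18-26 FREE]
Op 4: d = malloc(4) -> d = 18; heap: [0-2 ALLOC][3-10 ALLOC][11-17 ALLOC][18-21 ALLOC][22-26 FREE]
Op 5: free(c) -> (freed c); heap: [0-2 ALLOC][3-10 ALLOC][11-17 FREE][18-21 ALLOC][22-26 FREE]
Op 6: e = malloc(5) -> e = 11; heap: [0-2 ALLOC][3-10 ALLOC][11-15 ALLOC][16-17 FREE][18-21 ALLOC][22-26 FREE]
Free blocks: [2 5] total_free=7 largest=5 -> 100*(7-5)/7 = 200/7 ≈ 28.571 -> rounds to 29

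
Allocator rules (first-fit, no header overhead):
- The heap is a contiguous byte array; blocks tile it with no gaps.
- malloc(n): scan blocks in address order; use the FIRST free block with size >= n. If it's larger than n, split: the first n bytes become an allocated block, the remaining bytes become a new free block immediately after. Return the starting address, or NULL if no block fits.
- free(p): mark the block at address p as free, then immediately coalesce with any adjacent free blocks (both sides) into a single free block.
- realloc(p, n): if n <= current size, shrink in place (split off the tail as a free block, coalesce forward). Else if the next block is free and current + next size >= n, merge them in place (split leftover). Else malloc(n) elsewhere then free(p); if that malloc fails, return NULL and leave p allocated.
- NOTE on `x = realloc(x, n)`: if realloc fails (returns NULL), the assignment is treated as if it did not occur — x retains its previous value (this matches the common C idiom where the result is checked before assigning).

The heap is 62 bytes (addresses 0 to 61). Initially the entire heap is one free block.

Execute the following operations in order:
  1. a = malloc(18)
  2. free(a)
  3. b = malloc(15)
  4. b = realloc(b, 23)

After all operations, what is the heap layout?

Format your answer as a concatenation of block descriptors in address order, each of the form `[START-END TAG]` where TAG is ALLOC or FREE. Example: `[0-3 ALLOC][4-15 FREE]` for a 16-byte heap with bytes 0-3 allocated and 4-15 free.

Op 1: a = malloc(18) -> a = 0; heap: [0-17 ALLOC][18-61 FREE]
Op 2: free(a) -> (freed a); heap: [0-61 FREE]
Op 3: b = malloc(15) -> b = 0; heap: [0-14 ALLOC][15-61 FREE]
Op 4: b = realloc(b, 23) -> b = 0; heap: [0-22 ALLOC][23-61 FREE]

Answer: [0-22 ALLOC][23-61 FREE]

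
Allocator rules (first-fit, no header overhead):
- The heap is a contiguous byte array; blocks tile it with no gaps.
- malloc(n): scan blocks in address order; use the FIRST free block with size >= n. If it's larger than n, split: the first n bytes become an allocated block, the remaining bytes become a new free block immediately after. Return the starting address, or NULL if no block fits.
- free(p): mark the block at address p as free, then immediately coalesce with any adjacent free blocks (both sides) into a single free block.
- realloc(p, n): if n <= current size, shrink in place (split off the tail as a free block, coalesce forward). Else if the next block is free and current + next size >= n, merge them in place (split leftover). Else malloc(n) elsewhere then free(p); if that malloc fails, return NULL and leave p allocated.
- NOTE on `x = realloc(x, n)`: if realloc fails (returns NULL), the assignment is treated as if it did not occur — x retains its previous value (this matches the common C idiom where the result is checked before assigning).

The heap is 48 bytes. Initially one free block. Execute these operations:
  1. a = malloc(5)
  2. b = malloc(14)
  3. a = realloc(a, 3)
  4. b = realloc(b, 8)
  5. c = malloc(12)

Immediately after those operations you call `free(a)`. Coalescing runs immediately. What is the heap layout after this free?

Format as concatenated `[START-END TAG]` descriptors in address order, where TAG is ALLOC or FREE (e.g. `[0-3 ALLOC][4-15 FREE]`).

Answer: [0-4 FREE][5-12 ALLOC][13-24 ALLOC][25-47 FREE]

Derivation:
Op 1: a = malloc(5) -> a = 0; heap: [0-4 ALLOC][5-47 FREE]
Op 2: b = malloc(14) -> b = 5; heap: [0-4 ALLOC][5-18 ALLOC][19-47 FREE]
Op 3: a = realloc(a, 3) -> a = 0; heap: [0-2 ALLOC][3-4 FREE][5-18 ALLOC][19-47 FREE]
Op 4: b = realloc(b, 8) -> b = 5; heap: [0-2 ALLOC][3-4 FREE][5-12 ALLOC][13-47 FREE]
Op 5: c = malloc(12) -> c = 13; heap: [0-2 ALLOC][3-4 FREE][5-12 ALLOC][13-24 ALLOC][25-47 FREE]
free(a): a = 0 -> block [0-2 ALLOC]; mark free, coalesce with adjacent free neighbors -> [0-4 FREE][5-12 ALLOC][13-24 ALLOC][25-47 FREE]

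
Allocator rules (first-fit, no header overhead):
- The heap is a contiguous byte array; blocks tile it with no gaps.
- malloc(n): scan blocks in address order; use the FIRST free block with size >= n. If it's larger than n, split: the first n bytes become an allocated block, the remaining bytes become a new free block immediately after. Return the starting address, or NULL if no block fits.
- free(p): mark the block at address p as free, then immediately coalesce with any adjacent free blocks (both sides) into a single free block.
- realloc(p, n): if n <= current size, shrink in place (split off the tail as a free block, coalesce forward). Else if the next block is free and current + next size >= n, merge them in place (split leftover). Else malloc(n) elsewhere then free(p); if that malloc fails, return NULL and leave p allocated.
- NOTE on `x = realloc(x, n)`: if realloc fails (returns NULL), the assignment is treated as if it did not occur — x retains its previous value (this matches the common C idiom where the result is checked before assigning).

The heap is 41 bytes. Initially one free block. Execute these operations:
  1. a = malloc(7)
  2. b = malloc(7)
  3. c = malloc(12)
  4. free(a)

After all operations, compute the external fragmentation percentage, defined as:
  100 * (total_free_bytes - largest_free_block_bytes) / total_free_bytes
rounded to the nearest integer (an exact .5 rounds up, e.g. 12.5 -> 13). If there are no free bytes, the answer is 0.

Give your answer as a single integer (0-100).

Answer: 32

Derivation:
Op 1: a = malloc(7) -> a = 0; heap: [0-6 ALLOC][7-40 FREE]
Op 2: b = malloc(7) -> b = 7; heap: [0-6 ALLOC][7-13 ALLOC][14-40 FREE]
Op 3: c = malloc(12) -> c = 14; heap: [0-6 ALLOC][7-13 ALLOC][14-25 ALLOC][26-40 FREE]
Op 4: free(a) -> (freed a); heap: [0-6 FREE][7-13 ALLOC][14-25 ALLOC][26-40 FREE]
Free blocks: [7 15] total_free=22 largest=15 -> 100*(22-15)/22 = 700/22 ≈ 31.818 -> rounds to 32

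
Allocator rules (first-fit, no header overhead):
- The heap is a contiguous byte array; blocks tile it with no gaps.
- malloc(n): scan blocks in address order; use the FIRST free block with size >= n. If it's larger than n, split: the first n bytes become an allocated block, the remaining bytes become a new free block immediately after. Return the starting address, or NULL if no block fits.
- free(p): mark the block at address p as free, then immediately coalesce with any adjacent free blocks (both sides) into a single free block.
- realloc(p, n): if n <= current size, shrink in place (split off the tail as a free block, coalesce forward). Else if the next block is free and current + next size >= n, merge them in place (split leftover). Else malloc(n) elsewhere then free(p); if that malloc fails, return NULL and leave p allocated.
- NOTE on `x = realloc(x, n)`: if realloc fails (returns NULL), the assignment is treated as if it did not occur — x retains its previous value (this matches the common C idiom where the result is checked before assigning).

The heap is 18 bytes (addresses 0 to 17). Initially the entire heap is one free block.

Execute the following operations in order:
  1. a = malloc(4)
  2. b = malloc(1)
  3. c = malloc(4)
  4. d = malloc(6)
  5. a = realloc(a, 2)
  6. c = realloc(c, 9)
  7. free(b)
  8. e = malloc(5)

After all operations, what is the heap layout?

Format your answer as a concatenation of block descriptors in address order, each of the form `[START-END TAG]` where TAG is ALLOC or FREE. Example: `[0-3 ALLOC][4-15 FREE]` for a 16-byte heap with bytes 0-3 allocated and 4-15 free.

Answer: [0-1 ALLOC][2-4 FREE][5-8 ALLOC][9-14 ALLOC][15-17 FREE]

Derivation:
Op 1: a = malloc(4) -> a = 0; heap: [0-3 ALLOC][4-17 FREE]
Op 2: b = malloc(1) -> b = 4; heap: [0-3 ALLOC][4-4 ALLOC][5-17 FREE]
Op 3: c = malloc(4) -> c = 5; heap: [0-3 ALLOC][4-4 ALLOC][5-8 ALLOC][9-17 FREE]
Op 4: d = malloc(6) -> d = 9; heap: [0-3 ALLOC][4-4 ALLOC][5-8 ALLOC][9-14 ALLOC][15-17 FREE]
Op 5: a = realloc(a, 2) -> a = 0; heap: [0-1 ALLOC][2-3 FREE][4-4 ALLOC][5-8 ALLOC][9-14 ALLOC][15-17 FREE]
Op 6: c = realloc(c, 9) -> NULL (c unchanged); heap: [0-1 ALLOC][2-3 FREE][4-4 ALLOC][5-8 ALLOC][9-14 ALLOC][15-17 FREE]
Op 7: free(b) -> (freed b); heap: [0-1 ALLOC][2-4 FREE][5-8 ALLOC][9-14 ALLOC][15-17 FREE]
Op 8: e = malloc(5) -> e = NULL; heap: [0-1 ALLOC][2-4 FREE][5-8 ALLOC][9-14 ALLOC][15-17 FREE]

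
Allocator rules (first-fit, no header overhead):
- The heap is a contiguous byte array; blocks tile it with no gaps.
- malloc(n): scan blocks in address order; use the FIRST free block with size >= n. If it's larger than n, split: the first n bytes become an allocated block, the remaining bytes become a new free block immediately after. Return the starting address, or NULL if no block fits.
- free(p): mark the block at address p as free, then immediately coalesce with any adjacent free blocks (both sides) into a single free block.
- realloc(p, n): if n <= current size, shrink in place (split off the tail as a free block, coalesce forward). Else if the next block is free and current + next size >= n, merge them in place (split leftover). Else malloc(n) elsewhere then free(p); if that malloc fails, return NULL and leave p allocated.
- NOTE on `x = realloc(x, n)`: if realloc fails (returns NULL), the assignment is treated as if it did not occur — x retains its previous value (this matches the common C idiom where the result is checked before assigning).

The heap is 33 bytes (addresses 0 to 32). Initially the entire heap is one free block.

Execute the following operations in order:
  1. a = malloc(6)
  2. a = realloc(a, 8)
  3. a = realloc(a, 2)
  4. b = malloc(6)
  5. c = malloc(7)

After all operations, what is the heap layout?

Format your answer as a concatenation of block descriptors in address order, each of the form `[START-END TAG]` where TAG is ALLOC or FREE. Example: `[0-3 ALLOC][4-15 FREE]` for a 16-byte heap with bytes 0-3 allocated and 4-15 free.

Op 1: a = malloc(6) -> a = 0; heap: [0-5 ALLOC][6-32 FREE]
Op 2: a = realloc(a, 8) -> a = 0; heap: [0-7 ALLOC][8-32 FREE]
Op 3: a = realloc(a, 2) -> a = 0; heap: [0-1 ALLOC][2-32 FREE]
Op 4: b = malloc(6) -> b = 2; heap: [0-1 ALLOC][2-7 ALLOC][8-32 FREE]
Op 5: c = malloc(7) -> c = 8; heap: [0-1 ALLOC][2-7 ALLOC][8-14 ALLOC][15-32 FREE]

Answer: [0-1 ALLOC][2-7 ALLOC][8-14 ALLOC][15-32 FREE]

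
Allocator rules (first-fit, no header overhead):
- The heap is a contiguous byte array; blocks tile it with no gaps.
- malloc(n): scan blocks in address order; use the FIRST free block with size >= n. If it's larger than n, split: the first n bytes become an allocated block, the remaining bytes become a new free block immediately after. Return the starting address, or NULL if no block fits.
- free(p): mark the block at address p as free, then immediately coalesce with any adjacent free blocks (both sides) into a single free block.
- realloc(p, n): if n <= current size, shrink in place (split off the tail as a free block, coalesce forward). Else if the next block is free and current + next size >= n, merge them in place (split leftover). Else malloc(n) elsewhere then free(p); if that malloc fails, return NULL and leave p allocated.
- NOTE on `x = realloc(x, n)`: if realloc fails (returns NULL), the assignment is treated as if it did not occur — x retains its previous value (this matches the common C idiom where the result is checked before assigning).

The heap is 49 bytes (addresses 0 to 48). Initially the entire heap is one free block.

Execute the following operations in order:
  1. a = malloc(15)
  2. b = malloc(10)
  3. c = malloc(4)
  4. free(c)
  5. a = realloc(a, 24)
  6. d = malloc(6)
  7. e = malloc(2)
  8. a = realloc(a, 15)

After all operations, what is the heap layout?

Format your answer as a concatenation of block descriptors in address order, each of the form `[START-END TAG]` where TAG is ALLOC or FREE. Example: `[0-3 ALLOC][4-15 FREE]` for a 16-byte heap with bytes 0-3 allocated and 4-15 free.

Answer: [0-5 ALLOC][6-7 ALLOC][8-14 FREE][15-24 ALLOC][25-39 ALLOC][40-48 FREE]

Derivation:
Op 1: a = malloc(15) -> a = 0; heap: [0-14 ALLOC][15-48 FREE]
Op 2: b = malloc(10) -> b = 15; heap: [0-14 ALLOC][15-24 ALLOC][25-48 FREE]
Op 3: c = malloc(4) -> c = 25; heap: [0-14 ALLOC][15-24 ALLOC][25-28 ALLOC][29-48 FREE]
Op 4: free(c) -> (freed c); heap: [0-14 ALLOC][15-24 ALLOC][25-48 FREE]
Op 5: a = realloc(a, 24) -> a = 25; heap: [0-14 FREE][15-24 ALLOC][25-48 ALLOC]
Op 6: d = malloc(6) -> d = 0; heap: [0-5 ALLOC][6-14 FREE][15-24 ALLOC][25-48 ALLOC]
Op 7: e = malloc(2) -> e = 6; heap: [0-5 ALLOC][6-7 ALLOC][8-14 FREE][15-24 ALLOC][25-48 ALLOC]
Op 8: a = realloc(a, 15) -> a = 25; heap: [0-5 ALLOC][6-7 ALLOC][8-14 FREE][15-24 ALLOC][25-39 ALLOC][40-48 FREE]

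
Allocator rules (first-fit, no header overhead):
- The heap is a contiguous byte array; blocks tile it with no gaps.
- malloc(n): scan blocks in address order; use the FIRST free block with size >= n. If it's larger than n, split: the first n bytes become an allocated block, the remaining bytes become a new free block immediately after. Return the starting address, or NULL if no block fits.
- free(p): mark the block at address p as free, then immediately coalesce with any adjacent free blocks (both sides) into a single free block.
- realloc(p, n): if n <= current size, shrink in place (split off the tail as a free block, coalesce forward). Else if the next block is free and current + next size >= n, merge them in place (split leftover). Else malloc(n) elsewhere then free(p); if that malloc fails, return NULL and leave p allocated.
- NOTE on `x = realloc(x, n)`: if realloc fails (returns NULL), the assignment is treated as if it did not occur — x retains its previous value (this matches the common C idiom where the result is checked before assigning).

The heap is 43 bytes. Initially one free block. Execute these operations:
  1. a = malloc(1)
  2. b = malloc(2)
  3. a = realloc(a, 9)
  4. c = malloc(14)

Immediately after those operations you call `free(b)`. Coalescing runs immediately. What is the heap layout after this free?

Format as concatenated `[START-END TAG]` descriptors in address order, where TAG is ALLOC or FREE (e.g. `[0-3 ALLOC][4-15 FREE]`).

Answer: [0-2 FREE][3-11 ALLOC][12-25 ALLOC][26-42 FREE]

Derivation:
Op 1: a = malloc(1) -> a = 0; heap: [0-0 ALLOC][1-42 FREE]
Op 2: b = malloc(2) -> b = 1; heap: [0-0 ALLOC][1-2 ALLOC][3-42 FREE]
Op 3: a = realloc(a, 9) -> a = 3; heap: [0-0 FREE][1-2 ALLOC][3-11 ALLOC][12-42 FREE]
Op 4: c = malloc(14) -> c = 12; heap: [0-0 FREE][1-2 ALLOC][3-11 ALLOC][12-25 ALLOC][26-42 FREE]
free(b): b = 1 -> block [1-2 ALLOC]; mark free, coalesce with adjacent free neighbors -> [0-2 FREE][3-11 ALLOC][12-25 ALLOC][26-42 FREE]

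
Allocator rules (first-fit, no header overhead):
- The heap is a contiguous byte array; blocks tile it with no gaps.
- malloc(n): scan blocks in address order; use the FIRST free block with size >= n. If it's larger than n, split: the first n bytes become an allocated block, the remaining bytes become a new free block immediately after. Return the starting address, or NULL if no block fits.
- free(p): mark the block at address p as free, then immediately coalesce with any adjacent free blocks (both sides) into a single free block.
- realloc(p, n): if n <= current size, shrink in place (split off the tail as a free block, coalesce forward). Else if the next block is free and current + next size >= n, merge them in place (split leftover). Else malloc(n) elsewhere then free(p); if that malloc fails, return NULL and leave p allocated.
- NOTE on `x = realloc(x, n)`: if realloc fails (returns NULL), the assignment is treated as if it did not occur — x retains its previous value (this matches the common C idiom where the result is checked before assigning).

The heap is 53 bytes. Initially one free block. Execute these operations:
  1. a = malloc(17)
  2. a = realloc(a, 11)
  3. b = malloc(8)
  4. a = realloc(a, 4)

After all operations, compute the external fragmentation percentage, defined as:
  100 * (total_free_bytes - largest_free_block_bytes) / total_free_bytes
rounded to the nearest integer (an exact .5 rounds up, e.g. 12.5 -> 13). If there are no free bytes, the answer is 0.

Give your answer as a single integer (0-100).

Answer: 17

Derivation:
Op 1: a = malloc(17) -> a = 0; heap: [0-16 ALLOC][17-52 FREE]
Op 2: a = realloc(a, 11) -> a = 0; heap: [0-10 ALLOC][11-52 FREE]
Op 3: b = malloc(8) -> b = 11; heap: [0-10 ALLOC][11-18 ALLOC][19-52 FREE]
Op 4: a = realloc(a, 4) -> a = 0; heap: [0-3 ALLOC][4-10 FREE][11-18 ALLOC][19-52 FREE]
Free blocks: [7 34] total_free=41 largest=34 -> 100*(41-34)/41 = 700/41 ≈ 17.073 -> rounds to 17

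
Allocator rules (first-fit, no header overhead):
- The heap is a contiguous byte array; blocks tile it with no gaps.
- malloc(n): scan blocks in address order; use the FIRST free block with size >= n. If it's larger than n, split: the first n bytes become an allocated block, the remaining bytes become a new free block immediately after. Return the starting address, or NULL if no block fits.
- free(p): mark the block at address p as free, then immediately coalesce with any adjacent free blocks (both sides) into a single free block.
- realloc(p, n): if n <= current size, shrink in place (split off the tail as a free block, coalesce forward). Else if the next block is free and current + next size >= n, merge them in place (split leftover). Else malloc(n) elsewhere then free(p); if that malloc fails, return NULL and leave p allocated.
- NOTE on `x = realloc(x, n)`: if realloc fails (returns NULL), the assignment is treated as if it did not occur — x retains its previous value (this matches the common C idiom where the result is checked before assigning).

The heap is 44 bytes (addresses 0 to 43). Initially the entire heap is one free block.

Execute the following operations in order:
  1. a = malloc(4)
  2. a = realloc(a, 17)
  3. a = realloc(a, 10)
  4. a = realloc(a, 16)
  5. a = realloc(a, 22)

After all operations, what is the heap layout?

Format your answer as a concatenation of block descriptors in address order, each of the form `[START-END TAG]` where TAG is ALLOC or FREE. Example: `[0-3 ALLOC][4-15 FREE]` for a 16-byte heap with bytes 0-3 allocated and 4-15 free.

Answer: [0-21 ALLOC][22-43 FREE]

Derivation:
Op 1: a = malloc(4) -> a = 0; heap: [0-3 ALLOC][4-43 FREE]
Op 2: a = realloc(a, 17) -> a = 0; heap: [0-16 ALLOC][17-43 FREE]
Op 3: a = realloc(a, 10) -> a = 0; heap: [0-9 ALLOC][10-43 FREE]
Op 4: a = realloc(a, 16) -> a = 0; heap: [0-15 ALLOC][16-43 FREE]
Op 5: a = realloc(a, 22) -> a = 0; heap: [0-21 ALLOC][22-43 FREE]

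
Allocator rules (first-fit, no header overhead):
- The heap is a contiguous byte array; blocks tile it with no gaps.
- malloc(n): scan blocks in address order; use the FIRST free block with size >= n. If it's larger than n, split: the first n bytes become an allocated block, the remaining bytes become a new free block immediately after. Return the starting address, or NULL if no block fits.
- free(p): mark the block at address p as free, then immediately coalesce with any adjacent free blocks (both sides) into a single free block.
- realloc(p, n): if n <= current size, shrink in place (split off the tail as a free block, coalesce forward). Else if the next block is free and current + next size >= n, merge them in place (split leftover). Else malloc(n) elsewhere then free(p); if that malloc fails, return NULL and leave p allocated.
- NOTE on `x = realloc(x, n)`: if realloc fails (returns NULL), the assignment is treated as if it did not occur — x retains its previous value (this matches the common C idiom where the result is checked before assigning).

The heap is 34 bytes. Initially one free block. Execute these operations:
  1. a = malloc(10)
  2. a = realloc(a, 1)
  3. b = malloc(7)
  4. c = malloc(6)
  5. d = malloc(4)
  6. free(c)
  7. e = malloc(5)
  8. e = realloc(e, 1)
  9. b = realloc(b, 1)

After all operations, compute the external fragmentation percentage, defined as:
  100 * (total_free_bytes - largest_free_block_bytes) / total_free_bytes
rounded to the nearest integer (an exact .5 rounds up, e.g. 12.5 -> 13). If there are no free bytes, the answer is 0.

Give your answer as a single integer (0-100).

Op 1: a = malloc(10) -> a = 0; heap: [0-9 ALLOC][10-33 FREE]
Op 2: a = realloc(a, 1) -> a = 0; heap: [0-0 ALLOC][1-33 FREE]
Op 3: b = malloc(7) -> b = 1; heap: [0-0 ALLOC][1-7 ALLOC][8-33 FREE]
Op 4: c = malloc(6) -> c = 8; heap: [0-0 ALLOC][1-7 ALLOC][8-13 ALLOC][14-33 FREE]
Op 5: d = malloc(4) -> d = 14; heap: [0-0 ALLOC][1-7 ALLOC][8-13 ALLOC][14-17 ALLOC][18-33 FREE]
Op 6: free(c) -> (freed c); heap: [0-0 ALLOC][1-7 ALLOC][8-13 FREE][14-17 ALLOC][18-33 FREE]
Op 7: e = malloc(5) -> e = 8; heap: [0-0 ALLOC][1-7 ALLOC][8-12 ALLOC][13-13 FREE][14-17 ALLOC][18-33 FREE]
Op 8: e = realloc(e, 1) -> e = 8; heap: [0-0 ALLOC][1-7 ALLOC][8-8 ALLOC][9-13 FREE][14-17 ALLOC][18-33 FREE]
Op 9: b = realloc(b, 1) -> b = 1; heap: [0-0 ALLOC][1-1 ALLOC][2-7 FREE][8-8 ALLOC][9-13 FREE][14-17 ALLOC][18-33 FREE]
Free blocks: [6 5 16] total_free=27 largest=16 -> 100*(27-16)/27 = 1100/27 ≈ 40.741 -> rounds to 41

Answer: 41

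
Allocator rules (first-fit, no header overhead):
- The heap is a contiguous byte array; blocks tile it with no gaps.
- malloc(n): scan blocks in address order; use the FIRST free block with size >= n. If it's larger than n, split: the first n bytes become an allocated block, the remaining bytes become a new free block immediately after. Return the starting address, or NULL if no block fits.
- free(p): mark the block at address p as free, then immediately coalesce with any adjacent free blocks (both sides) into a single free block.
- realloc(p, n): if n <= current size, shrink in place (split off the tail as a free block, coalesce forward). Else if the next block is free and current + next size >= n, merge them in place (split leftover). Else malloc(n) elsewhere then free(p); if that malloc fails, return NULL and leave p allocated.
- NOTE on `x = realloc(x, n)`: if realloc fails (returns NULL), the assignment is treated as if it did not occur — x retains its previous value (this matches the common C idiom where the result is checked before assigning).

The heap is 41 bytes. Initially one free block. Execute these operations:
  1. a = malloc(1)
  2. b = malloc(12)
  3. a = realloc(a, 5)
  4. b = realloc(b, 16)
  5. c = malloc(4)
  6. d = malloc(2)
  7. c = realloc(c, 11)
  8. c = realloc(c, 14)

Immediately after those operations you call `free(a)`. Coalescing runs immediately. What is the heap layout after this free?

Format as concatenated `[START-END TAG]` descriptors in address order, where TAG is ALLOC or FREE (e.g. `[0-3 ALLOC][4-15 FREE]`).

Answer: [0-3 ALLOC][4-5 ALLOC][6-17 FREE][18-33 ALLOC][34-40 FREE]

Derivation:
Op 1: a = malloc(1) -> a = 0; heap: [0-0 ALLOC][1-40 FREE]
Op 2: b = malloc(12) -> b = 1; heap: [0-0 ALLOC][1-12 ALLOC][13-40 FREE]
Op 3: a = realloc(a, 5) -> a = 13; heap: [0-0 FREE][1-12 ALLOC][13-17 ALLOC][18-40 FREE]
Op 4: b = realloc(b, 16) -> b = 18; heap: [0-12 FREE][13-17 ALLOC][18-33 ALLOC][34-40 FREE]
Op 5: c = malloc(4) -> c = 0; heap: [0-3 ALLOC][4-12 FREE][13-17 ALLOC][18-33 ALLOC][34-40 FREE]
Op 6: d = malloc(2) -> d = 4; heap: [0-3 ALLOC][4-5 ALLOC][6-12 FREE][13-17 ALLOC][18-33 ALLOC][34-40 FREE]
Op 7: c = realloc(c, 11) -> NULL (c unchanged); heap: [0-3 ALLOC][4-5 ALLOC][6-12 FREE][13-17 ALLOC][18-33 ALLOC][34-40 FREE]
Op 8: c = realloc(c, 14) -> NULL (c unchanged); heap: [0-3 ALLOC][4-5 ALLOC][6-12 FREE][13-17 ALLOC][18-33 ALLOC][34-40 FREE]
free(a): a = 13 -> block [13-17 ALLOC]; mark free, coalesce with adjacent free neighbors -> [0-3 ALLOC][4-5 ALLOC][6-17 FREE][18-33 ALLOC][34-40 FREE]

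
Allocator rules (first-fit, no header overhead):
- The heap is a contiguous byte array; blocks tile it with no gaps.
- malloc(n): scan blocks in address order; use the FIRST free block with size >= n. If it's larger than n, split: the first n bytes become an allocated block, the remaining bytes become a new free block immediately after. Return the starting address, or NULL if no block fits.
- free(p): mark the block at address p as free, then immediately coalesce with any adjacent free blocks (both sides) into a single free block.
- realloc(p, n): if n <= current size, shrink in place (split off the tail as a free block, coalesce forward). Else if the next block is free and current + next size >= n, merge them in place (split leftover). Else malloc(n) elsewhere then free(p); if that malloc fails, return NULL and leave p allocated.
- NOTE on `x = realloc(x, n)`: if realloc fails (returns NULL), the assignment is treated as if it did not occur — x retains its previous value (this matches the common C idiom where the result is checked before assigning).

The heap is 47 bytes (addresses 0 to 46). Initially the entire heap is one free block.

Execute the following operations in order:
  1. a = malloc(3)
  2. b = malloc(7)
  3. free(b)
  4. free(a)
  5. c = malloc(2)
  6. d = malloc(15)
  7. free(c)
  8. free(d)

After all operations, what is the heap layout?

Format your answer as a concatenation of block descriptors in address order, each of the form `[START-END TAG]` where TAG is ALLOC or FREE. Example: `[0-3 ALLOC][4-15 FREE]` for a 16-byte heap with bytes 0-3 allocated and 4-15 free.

Op 1: a = malloc(3) -> a = 0; heap: [0-2 ALLOC][3-46 FREE]
Op 2: b = malloc(7) -> b = 3; heap: [0-2 ALLOC][3-9 ALLOC][10-46 FREE]
Op 3: free(b) -> (freed b); heap: [0-2 ALLOC][3-46 FREE]
Op 4: free(a) -> (freed a); heap: [0-46 FREE]
Op 5: c = malloc(2) -> c = 0; heap: [0-1 ALLOC][2-46 FREE]
Op 6: d = malloc(15) -> d = 2; heap: [0-1 ALLOC][2-16 ALLOC][17-46 FREE]
Op 7: free(c) -> (freed c); heap: [0-1 FREE][2-16 ALLOC][17-46 FREE]
Op 8: free(d) -> (freed d); heap: [0-46 FREE]

Answer: [0-46 FREE]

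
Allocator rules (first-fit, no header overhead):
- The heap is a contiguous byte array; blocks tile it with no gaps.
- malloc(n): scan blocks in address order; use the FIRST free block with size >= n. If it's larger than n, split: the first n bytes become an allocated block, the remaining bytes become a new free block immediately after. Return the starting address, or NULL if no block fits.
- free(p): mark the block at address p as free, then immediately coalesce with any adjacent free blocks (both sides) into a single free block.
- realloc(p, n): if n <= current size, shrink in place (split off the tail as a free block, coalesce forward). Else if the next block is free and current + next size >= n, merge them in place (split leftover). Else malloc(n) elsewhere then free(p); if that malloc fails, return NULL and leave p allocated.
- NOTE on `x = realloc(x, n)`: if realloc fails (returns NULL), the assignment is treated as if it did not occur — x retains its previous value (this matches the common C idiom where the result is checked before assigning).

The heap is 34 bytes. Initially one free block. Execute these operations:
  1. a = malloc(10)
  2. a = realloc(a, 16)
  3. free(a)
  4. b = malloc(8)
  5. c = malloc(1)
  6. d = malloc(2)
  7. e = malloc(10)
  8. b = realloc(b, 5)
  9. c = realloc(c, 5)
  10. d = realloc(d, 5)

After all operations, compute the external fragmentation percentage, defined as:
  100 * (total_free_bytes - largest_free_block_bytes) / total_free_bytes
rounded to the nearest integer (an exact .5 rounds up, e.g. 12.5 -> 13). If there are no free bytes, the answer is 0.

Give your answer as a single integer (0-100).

Op 1: a = malloc(10) -> a = 0; heap: [0-9 ALLOC][10-33 FREE]
Op 2: a = realloc(a, 16) -> a = 0; heap: [0-15 ALLOC][16-33 FREE]
Op 3: free(a) -> (freed a); heap: [0-33 FREE]
Op 4: b = malloc(8) -> b = 0; heap: [0-7 ALLOC][8-33 FREE]
Op 5: c = malloc(1) -> c = 8; heap: [0-7 ALLOC][8-8 ALLOC][9-33 FREE]
Op 6: d = malloc(2) -> d = 9; heap: [0-7 ALLOC][8-8 ALLOC][9-10 ALLOC][11-33 FREE]
Op 7: e = malloc(10) -> e = 11; heap: [0-7 ALLOC][8-8 ALLOC][9-10 ALLOC][11-20 ALLOC][21-33 FREE]
Op 8: b = realloc(b, 5) -> b = 0; heap: [0-4 ALLOC][5-7 FREE][8-8 ALLOC][9-10 ALLOC][11-20 ALLOC][21-33 FREE]
Op 9: c = realloc(c, 5) -> c = 21; heap: [0-4 ALLOC][5-8 FREE][9-10 ALLOC][11-20 ALLOC][21-25 ALLOC][26-33 FREE]
Op 10: d = realloc(d, 5) -> d = 26; heap: [0-4 ALLOC][5-10 FREE][11-20 ALLOC][21-25 ALLOC][26-30 ALLOC][31-33 FREE]
Free blocks: [6 3] total_free=9 largest=6 -> 100*(9-6)/9 = 300/9 ≈ 33.333 -> rounds to 33

Answer: 33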